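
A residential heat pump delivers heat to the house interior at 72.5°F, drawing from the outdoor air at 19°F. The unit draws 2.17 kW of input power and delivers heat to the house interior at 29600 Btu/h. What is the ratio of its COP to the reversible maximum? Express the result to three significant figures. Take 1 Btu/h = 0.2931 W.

Converting, Q̇_H = 29600 Btu/h = 8.676 kW, so COP_actual = Q̇_H/Ẇ = 8.676/2.170 = 3.998.
In absolute terms T_C = 265.93 K and T_H = 295.65 K, so ΔT = 29.72 K.
COP_Carnot = T_H/ΔT = 295.65/29.72 = 9.947.
η_II = COP_actual/COP_Carnot = 3.998/9.947 = 0.4019.

0.402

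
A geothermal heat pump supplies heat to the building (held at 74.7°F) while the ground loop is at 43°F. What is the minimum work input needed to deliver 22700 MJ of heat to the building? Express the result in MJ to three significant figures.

In absolute terms T_C = 279.26 K and T_H = 296.87 K, so ΔT = 17.61 K.
The reversible limit is COP_HP = T_H/ΔT = 16.86, so W_min = Q_H/COP = Q_H·ΔT/T_H.
W_min = 22700 × 17.61/296.87 = 1347 MJ.

1350 MJ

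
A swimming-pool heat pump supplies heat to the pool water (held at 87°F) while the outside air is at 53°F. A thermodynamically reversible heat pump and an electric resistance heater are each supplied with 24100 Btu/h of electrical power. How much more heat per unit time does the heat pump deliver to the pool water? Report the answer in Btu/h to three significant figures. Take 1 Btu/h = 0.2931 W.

363000 Btu/h

In absolute terms T_C = 284.82 K and T_H = 303.71 K, so ΔT = 18.89 K.
COP_Carnot = T_H/ΔT = 303.71/18.89 = 16.08.
The heat pump delivers Q̇_H = COP × Ẇ = 387500 Btu/h; the resistance heater delivers Ẇ = 24100 Btu/h.
Extra = (COP − 1)·Ẇ = 363400 Btu/h.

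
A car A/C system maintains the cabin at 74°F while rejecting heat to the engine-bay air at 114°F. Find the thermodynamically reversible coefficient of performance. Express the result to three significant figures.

In absolute terms T_C = 296.48 K and T_H = 318.71 K, so ΔT = 22.22 K.
For a reversible cycle, COP_Carnot = T_C/ΔT = 296.48/22.22 = 13.34.

13.3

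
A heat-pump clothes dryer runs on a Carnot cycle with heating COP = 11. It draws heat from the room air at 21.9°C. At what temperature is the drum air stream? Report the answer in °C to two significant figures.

51 °C

COP_HP = T_H/(T_H − T_C) rearranges to T_H = COP·T_C/(COP − 1).
With T_C = 295.05 K, T_H = 11 × 295.05/10.00 = 324.55 K.
Converting, 324.55 K = 51.40°C.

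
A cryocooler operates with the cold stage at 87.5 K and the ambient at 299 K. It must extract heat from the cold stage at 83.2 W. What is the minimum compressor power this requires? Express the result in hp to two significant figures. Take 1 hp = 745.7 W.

0.27 hp

The reservoir spacing is ΔT = 299 − 87.5 = 211.5 K.
COP_Carnot = T_C/ΔT = 87.50/211.5 = 0.4137.
Ẇ_min = Q̇/COP_Carnot = 83.20/0.4137 = 201.1 W = 0.2697 hp.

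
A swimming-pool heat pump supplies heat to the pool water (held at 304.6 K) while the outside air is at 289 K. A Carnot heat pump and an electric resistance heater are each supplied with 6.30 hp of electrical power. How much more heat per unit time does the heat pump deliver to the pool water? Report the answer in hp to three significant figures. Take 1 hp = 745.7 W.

The reservoir spacing is ΔT = 304.6 − 289 = 15.60 K.
COP_Carnot = T_H/ΔT = 304.60/15.60 = 19.53.
The heat pump delivers Q̇_H = COP × Ẇ = 123.0 hp; the resistance heater delivers Ẇ = 6.300 hp.
Extra = (COP − 1)·Ẇ = 116.7 hp.

117 hp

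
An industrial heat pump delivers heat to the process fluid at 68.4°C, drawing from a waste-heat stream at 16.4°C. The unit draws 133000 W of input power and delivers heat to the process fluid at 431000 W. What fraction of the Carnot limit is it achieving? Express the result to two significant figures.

0.49

COP_actual = Q̇_H/Ẇ = 431000/133000 = 3.241.
In absolute terms T_C = 289.55 K and T_H = 341.55 K, so ΔT = 52.00 K.
COP_Carnot = T_H/ΔT = 341.55/52.00 = 6.568.
η_II = COP_actual/COP_Carnot = 3.241/6.568 = 0.4934.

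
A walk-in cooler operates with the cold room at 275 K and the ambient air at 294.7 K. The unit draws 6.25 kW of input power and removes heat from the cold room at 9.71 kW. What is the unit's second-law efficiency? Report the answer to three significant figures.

0.111

COP_actual = Q̇_C/Ẇ = 9.710/6.250 = 1.554.
The reservoir spacing is ΔT = 294.7 − 275 = 19.70 K.
COP_Carnot = T_C/ΔT = 275.00/19.70 = 13.96.
η_II = COP_actual/COP_Carnot = 1.554/13.96 = 0.1113.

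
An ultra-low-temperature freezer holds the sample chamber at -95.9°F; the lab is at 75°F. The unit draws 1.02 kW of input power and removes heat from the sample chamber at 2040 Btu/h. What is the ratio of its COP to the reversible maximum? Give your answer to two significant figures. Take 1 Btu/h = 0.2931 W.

0.28

Converting, Q̇_C = 2040 Btu/h = 0.5979 kW, so COP_actual = Q̇_C/Ẇ = 0.5979/1.020 = 0.5862.
In absolute terms T_C = 202.09 K and T_H = 297.04 K, so ΔT = 94.94 K.
COP_Carnot = T_C/ΔT = 202.09/94.94 = 2.129.
η_II = COP_actual/COP_Carnot = 0.5862/2.129 = 0.2754.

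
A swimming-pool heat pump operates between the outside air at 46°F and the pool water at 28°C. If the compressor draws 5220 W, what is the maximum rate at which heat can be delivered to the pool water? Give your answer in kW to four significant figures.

77.74 kW

In absolute terms T_C = 280.93 K and T_H = 301.15 K, so ΔT = 20.22 K.
COP_Carnot = T_H/ΔT = 301.15/20.22 = 14.89.
Q̇_max = COP_Carnot × Ẇ = 14.89 × 5220 W = 77740 W = 77.74 kW.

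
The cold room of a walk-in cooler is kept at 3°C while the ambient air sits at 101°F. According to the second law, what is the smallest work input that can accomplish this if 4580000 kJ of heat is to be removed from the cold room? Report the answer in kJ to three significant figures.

In absolute terms T_C = 276.15 K and T_H = 311.48 K, so ΔT = 35.33 K.
The reversible limit is COP_R = T_C/ΔT = 7.816, so W_min = Q_C/COP = Q_C·ΔT/T_C.
W_min = 4580000 × 35.33/276.15 = 586000 kJ.

586000 kJ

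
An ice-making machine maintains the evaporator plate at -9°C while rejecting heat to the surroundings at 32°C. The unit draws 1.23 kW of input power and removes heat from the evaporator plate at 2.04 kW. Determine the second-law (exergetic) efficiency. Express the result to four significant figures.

0.2574

COP_actual = Q̇_C/Ẇ = 2.040/1.230 = 1.659.
In absolute terms T_C = 264.15 K and T_H = 305.15 K, so ΔT = 41.00 K.
COP_Carnot = T_C/ΔT = 264.15/41.00 = 6.443.
η_II = COP_actual/COP_Carnot = 1.659/6.443 = 0.2574.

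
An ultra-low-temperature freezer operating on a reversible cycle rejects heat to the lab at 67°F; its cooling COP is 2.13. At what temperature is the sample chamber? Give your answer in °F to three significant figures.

For a Carnot refrigerator COP_R = T_C/(T_H − T_C), so T_C = COP·T_H/(1 + COP).
With T_H = 292.59 K, T_C = 2.13 × 292.59/3.130 = 199.11 K.
Converting, 199.11 K = -101.27°F.

-101 °F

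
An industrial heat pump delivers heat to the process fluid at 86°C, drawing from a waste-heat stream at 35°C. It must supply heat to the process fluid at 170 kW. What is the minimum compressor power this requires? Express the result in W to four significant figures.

24140 W

In absolute terms T_C = 308.15 K and T_H = 359.15 K, so ΔT = 51.00 K.
COP_Carnot = T_H/ΔT = 359.15/51.00 = 7.042.
Ẇ_min = Q̇/COP_Carnot = 170.0/7.042 = 24.14 kW = 24140 W.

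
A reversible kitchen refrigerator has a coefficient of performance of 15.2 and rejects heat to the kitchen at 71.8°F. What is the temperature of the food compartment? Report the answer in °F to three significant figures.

For a Carnot refrigerator COP_R = T_C/(T_H − T_C), so T_C = COP·T_H/(1 + COP).
With T_H = 295.26 K, T_C = 15.2 × 295.26/16.20 = 277.04 K.
Converting, 277.04 K = 38.99°F.

39.0 °F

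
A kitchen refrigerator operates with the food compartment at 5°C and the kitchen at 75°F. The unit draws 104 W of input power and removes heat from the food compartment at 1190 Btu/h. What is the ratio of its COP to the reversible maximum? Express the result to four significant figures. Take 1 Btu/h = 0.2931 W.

Converting, Q̇_C = 1190 Btu/h = 348.8 W, so COP_actual = Q̇_C/Ẇ = 348.8/104.0 = 3.354.
In absolute terms T_C = 278.15 K and T_H = 297.04 K, so ΔT = 18.89 K.
COP_Carnot = T_C/ΔT = 278.15/18.89 = 14.73.
η_II = COP_actual/COP_Carnot = 3.354/14.73 = 0.2277.

0.2277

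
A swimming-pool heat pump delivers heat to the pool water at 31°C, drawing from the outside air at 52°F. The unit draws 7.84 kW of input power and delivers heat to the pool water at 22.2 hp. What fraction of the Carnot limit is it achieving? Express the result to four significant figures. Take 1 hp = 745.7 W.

0.1381

Converting, Q̇_H = 22.20 hp = 16.55 kW, so COP_actual = Q̇_H/Ẇ = 16.55/7.840 = 2.112.
In absolute terms T_C = 284.26 K and T_H = 304.15 K, so ΔT = 19.89 K.
COP_Carnot = T_H/ΔT = 304.15/19.89 = 15.29.
η_II = COP_actual/COP_Carnot = 2.112/15.29 = 0.1381.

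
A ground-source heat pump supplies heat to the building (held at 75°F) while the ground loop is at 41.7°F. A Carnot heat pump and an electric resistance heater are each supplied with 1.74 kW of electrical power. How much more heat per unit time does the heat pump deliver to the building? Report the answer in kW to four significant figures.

26.20 kW

In absolute terms T_C = 278.54 K and T_H = 297.04 K, so ΔT = 18.50 K.
COP_Carnot = T_H/ΔT = 297.04/18.50 = 16.06.
The heat pump delivers Q̇_H = COP × Ẇ = 27.94 kW; the resistance heater delivers Ẇ = 1.740 kW.
Extra = (COP − 1)·Ẇ = 26.20 kW.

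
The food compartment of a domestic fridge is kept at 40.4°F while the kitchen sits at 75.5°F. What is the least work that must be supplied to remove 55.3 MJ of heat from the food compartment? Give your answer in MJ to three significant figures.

In absolute terms T_C = 277.82 K and T_H = 297.32 K, so ΔT = 19.50 K.
The reversible limit is COP_R = T_C/ΔT = 14.25, so W_min = Q_C/COP = Q_C·ΔT/T_C.
W_min = 55.30 × 19.50/277.82 = 3.882 MJ.

3.88 MJ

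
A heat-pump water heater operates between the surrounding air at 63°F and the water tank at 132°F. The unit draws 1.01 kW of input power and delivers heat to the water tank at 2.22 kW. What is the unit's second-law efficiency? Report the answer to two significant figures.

0.26

COP_actual = Q̇_H/Ẇ = 2.220/1.010 = 2.198.
In absolute terms T_C = 290.37 K and T_H = 328.71 K, so ΔT = 38.33 K.
COP_Carnot = T_H/ΔT = 328.71/38.33 = 8.575.
η_II = COP_actual/COP_Carnot = 2.198/8.575 = 0.2563.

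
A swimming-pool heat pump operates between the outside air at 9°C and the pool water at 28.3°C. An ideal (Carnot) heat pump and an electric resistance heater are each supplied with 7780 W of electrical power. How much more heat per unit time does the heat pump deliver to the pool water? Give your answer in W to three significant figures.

114000 W

In absolute terms T_C = 282.15 K and T_H = 301.45 K, so ΔT = 19.30 K.
COP_Carnot = T_H/ΔT = 301.45/19.30 = 15.62.
The heat pump delivers Q̇_H = COP × Ẇ = 121500 W; the resistance heater delivers Ẇ = 7780 W.
Extra = (COP − 1)·Ẇ = 113700 W.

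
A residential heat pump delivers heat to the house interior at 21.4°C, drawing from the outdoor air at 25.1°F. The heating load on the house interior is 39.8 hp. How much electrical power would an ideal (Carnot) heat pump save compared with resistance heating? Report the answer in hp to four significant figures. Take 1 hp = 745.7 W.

36.39 hp

In absolute terms T_C = 269.32 K and T_H = 294.55 K, so ΔT = 25.23 K.
COP_Carnot = T_H/ΔT = 294.55/25.23 = 11.67.
Resistance heating needs Ẇ_res = Q̇_H = 39.80 hp; the reversible heat pump needs only Ẇ_hp = Q̇_H/COP = 3.410 hp.
Saving = 39.80 − 3.410 = 36.39 hp.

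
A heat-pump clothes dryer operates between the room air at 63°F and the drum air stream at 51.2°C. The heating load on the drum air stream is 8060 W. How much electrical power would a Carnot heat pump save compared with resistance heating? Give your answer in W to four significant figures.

In absolute terms T_C = 290.37 K and T_H = 324.35 K, so ΔT = 33.98 K.
COP_Carnot = T_H/ΔT = 324.35/33.98 = 9.546.
Resistance heating needs Ẇ_res = Q̇_H = 8060 W; the reversible heat pump needs only Ẇ_hp = Q̇_H/COP = 844.3 W.
Saving = 8060 − 844.3 = 7216 W.

7216 W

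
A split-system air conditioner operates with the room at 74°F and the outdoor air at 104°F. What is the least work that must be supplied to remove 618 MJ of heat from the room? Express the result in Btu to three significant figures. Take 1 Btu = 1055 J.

In absolute terms T_C = 296.48 K and T_H = 313.15 K, so ΔT = 16.67 K.
The reversible limit is COP_R = T_C/ΔT = 17.79, so W_min = Q_C/COP = Q_C·ΔT/T_C.
W_min = 618.0 × 16.67/296.48 = 34.74 MJ = 32930 Btu.

32900 Btu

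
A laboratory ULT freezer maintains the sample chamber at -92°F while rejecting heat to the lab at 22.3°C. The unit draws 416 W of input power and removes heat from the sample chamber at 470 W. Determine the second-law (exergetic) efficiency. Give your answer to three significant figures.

0.504

COP_actual = Q̇_C/Ẇ = 470.0/416.0 = 1.130.
In absolute terms T_C = 204.26 K and T_H = 295.45 K, so ΔT = 91.19 K.
COP_Carnot = T_C/ΔT = 204.26/91.19 = 2.240.
η_II = COP_actual/COP_Carnot = 1.130/2.240 = 0.5044.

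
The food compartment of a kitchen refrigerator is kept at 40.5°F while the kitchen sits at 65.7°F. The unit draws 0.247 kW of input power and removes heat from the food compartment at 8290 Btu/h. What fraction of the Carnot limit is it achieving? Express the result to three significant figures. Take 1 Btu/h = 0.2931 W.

Converting, Q̇_C = 8290 Btu/h = 2.430 kW, so COP_actual = Q̇_C/Ẇ = 2.430/0.2470 = 9.837.
In absolute terms T_C = 277.87 K and T_H = 291.87 K, so ΔT = 14.00 K.
COP_Carnot = T_C/ΔT = 277.87/14.00 = 19.85.
η_II = COP_actual/COP_Carnot = 9.837/19.85 = 0.4956.

0.496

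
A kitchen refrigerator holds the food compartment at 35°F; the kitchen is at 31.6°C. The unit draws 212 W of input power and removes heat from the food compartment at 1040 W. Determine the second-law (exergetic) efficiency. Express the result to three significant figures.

COP_actual = Q̇_C/Ẇ = 1040/212.0 = 4.906.
In absolute terms T_C = 274.82 K and T_H = 304.75 K, so ΔT = 29.93 K.
COP_Carnot = T_C/ΔT = 274.82/29.93 = 9.181.
η_II = COP_actual/COP_Carnot = 4.906/9.181 = 0.5343.

0.534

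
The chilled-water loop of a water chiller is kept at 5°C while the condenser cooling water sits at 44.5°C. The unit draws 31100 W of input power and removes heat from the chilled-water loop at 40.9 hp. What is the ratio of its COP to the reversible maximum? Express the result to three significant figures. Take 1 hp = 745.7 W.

Converting, Q̇_C = 40.90 hp = 30500 W, so COP_actual = Q̇_C/Ẇ = 30500/31100 = 0.9807.
In absolute terms T_C = 278.15 K and T_H = 317.65 K, so ΔT = 39.50 K.
COP_Carnot = T_C/ΔT = 278.15/39.50 = 7.042.
η_II = COP_actual/COP_Carnot = 0.9807/7.042 = 0.1393.

0.139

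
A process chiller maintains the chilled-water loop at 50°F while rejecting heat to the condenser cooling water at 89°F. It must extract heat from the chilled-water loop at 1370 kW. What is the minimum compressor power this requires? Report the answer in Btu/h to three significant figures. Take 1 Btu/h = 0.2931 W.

In absolute terms T_C = 283.15 K and T_H = 304.82 K, so ΔT = 21.67 K.
COP_Carnot = T_C/ΔT = 283.15/21.67 = 13.07.
Ẇ_min = Q̇/COP_Carnot = 1370/13.07 = 104.8 kW = 357700 Btu/h.

358000 Btu/h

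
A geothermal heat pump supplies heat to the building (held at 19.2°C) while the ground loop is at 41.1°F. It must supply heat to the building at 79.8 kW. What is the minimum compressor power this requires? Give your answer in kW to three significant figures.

3.86 kW

In absolute terms T_C = 278.21 K and T_H = 292.35 K, so ΔT = 14.14 K.
COP_Carnot = T_H/ΔT = 292.35/14.14 = 20.67.
Ẇ_min = Q̇/COP_Carnot = 79.80/20.67 = 3.861 kW.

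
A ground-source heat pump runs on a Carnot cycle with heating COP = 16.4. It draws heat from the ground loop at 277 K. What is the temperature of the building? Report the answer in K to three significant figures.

COP_HP = T_H/(T_H − T_C) rearranges to T_H = COP·T_C/(COP − 1).
With T_C = 277.00 K, T_H = 16.4 × 277.00/15.40 = 294.99 K.

295 K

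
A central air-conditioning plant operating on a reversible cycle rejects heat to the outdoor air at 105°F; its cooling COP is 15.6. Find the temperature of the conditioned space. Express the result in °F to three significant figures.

For a Carnot refrigerator COP_R = T_C/(T_H − T_C), so T_C = COP·T_H/(1 + COP).
With T_H = 313.71 K, T_C = 15.6 × 313.71/16.60 = 294.81 K.
Converting, 294.81 K = 70.98°F.

71.0 °F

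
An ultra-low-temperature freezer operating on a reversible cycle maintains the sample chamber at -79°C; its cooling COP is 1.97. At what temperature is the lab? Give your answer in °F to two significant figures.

67 °F

COP_R = T_C/(T_H − T_C) gives T_H − T_C = T_C/COP.
With T_C = 194.15 K, T_H = 194.15 × (1 + 1/1.97) = 292.70 K.
Converting, 292.70 K = 67.20°F.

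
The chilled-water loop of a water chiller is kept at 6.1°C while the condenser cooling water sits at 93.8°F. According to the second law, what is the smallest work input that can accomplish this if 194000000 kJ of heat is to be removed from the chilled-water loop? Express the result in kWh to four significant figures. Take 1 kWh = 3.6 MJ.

In absolute terms T_C = 279.25 K and T_H = 307.48 K, so ΔT = 28.23 K.
The reversible limit is COP_R = T_C/ΔT = 9.891, so W_min = Q_C/COP = Q_C·ΔT/T_C.
W_min = 194000000 × 28.23/279.25 = 19610000 kJ = 5448 kWh.

5448 kWh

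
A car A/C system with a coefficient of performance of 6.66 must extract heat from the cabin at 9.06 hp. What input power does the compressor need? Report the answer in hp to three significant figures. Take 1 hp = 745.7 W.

Ẇ = Q̇_C/COP = 9.060/6.66 = 1.360 hp.

1.36 hp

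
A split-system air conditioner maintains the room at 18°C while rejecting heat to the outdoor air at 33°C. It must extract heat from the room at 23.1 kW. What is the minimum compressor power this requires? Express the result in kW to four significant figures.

In absolute terms T_C = 291.15 K and T_H = 306.15 K, so ΔT = 15.00 K.
COP_Carnot = T_C/ΔT = 291.15/15.00 = 19.41.
Ẇ_min = Q̇/COP_Carnot = 23.10/19.41 = 1.190 kW.

1.190 kW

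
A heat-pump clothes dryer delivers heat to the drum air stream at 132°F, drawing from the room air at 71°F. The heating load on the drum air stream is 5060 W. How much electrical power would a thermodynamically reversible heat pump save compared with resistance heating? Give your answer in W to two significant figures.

4500 W

In absolute terms T_C = 294.82 K and T_H = 328.71 K, so ΔT = 33.89 K.
COP_Carnot = T_H/ΔT = 328.71/33.89 = 9.700.
Resistance heating needs Ẇ_res = Q̇_H = 5060 W; the reversible heat pump needs only Ẇ_hp = Q̇_H/COP = 521.7 W.
Saving = 5060 − 521.7 = 4538 W.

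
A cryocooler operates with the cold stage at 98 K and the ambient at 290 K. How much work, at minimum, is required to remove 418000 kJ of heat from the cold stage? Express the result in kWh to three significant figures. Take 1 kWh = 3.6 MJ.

227 kWh

The reservoir spacing is ΔT = 290 − 98 = 192.0 K.
The reversible limit is COP_R = T_C/ΔT = 0.5104, so W_min = Q_C/COP = Q_C·ΔT/T_C.
W_min = 418000 × 192.0/98.00 = 818900 kJ = 227.5 kWh.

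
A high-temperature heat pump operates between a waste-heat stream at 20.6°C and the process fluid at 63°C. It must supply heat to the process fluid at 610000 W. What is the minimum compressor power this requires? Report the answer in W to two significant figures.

In absolute terms T_C = 293.75 K and T_H = 336.15 K, so ΔT = 42.40 K.
COP_Carnot = T_H/ΔT = 336.15/42.40 = 7.928.
Ẇ_min = Q̇/COP_Carnot = 610000/7.928 = 76940 W.

77000 W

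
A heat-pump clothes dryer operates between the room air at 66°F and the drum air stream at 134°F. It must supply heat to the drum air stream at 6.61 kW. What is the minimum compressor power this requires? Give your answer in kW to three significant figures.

In absolute terms T_C = 292.04 K and T_H = 329.82 K, so ΔT = 37.78 K.
COP_Carnot = T_H/ΔT = 329.82/37.78 = 8.730.
Ẇ_min = Q̇/COP_Carnot = 6.610/8.730 = 0.7571 kW.

0.757 kW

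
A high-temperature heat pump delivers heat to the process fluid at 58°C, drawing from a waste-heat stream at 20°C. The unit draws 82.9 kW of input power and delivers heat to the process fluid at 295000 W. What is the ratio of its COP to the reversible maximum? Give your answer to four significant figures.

Converting, Q̇_H = 295000 W = 295.0 kW, so COP_actual = Q̇_H/Ẇ = 295.0/82.90 = 3.559.
In absolute terms T_C = 293.15 K and T_H = 331.15 K, so ΔT = 38.00 K.
COP_Carnot = T_H/ΔT = 331.15/38.00 = 8.714.
η_II = COP_actual/COP_Carnot = 3.559/8.714 = 0.4083.

0.4083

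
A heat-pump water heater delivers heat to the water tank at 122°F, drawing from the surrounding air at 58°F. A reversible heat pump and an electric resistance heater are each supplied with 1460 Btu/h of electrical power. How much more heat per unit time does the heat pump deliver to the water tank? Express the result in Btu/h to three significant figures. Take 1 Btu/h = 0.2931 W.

In absolute terms T_C = 287.59 K and T_H = 323.15 K, so ΔT = 35.56 K.
COP_Carnot = T_H/ΔT = 323.15/35.56 = 9.089.
The heat pump delivers Q̇_H = COP × Ẇ = 13270 Btu/h; the resistance heater delivers Ẇ = 1460 Btu/h.
Extra = (COP − 1)·Ẇ = 11810 Btu/h.

11800 Btu/h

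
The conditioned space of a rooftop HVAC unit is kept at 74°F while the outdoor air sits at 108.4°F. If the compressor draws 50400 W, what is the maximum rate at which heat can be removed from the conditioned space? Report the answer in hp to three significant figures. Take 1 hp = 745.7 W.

In absolute terms T_C = 296.48 K and T_H = 315.59 K, so ΔT = 19.11 K.
COP_Carnot = T_C/ΔT = 296.48/19.11 = 15.51.
Q̇_max = COP_Carnot × Ẇ = 15.51 × 50400 W = 781900 W = 1049 hp.

1050 hp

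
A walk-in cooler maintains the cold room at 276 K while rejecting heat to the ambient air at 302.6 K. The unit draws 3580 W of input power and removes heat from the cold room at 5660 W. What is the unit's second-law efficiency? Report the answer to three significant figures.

COP_actual = Q̇_C/Ẇ = 5660/3580 = 1.581.
The reservoir spacing is ΔT = 302.6 − 276 = 26.60 K.
COP_Carnot = T_C/ΔT = 276.00/26.60 = 10.38.
η_II = COP_actual/COP_Carnot = 1.581/10.38 = 0.1524.

0.152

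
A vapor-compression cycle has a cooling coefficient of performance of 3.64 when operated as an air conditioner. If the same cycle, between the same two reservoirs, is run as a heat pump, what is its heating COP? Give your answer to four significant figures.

The first law on one cycle gives Q_H = Q_C + W, so Q_H/W = Q_C/W + 1.
COP_HP = COP_R + 1 = 3.64 + 1 = 4.64.

4.640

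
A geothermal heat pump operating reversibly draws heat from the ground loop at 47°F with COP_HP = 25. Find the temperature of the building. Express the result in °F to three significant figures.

COP_HP = T_H/(T_H − T_C) rearranges to T_H = COP·T_C/(COP − 1).
With T_C = 281.48 K, T_H = 25 × 281.48/24.00 = 293.21 K.
Converting, 293.21 K = 68.11°F.

68.1 °F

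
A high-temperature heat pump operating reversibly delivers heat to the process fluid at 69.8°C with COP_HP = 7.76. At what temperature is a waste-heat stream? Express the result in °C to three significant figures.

25.6 °C

COP_HP = T_H/(T_H − T_C) gives T_H − T_C = T_H/COP.
With T_H = 342.95 K, T_C = 342.95 × (1 − 1/7.76) = 298.76 K.
Converting, 298.76 K = 25.61°C.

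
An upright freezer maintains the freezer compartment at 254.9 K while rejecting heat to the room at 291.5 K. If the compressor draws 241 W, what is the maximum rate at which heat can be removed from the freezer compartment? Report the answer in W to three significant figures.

1680 W

The reservoir spacing is ΔT = 291.5 − 254.9 = 36.60 K.
COP_Carnot = T_C/ΔT = 254.90/36.60 = 6.964.
Q̇_max = COP_Carnot × Ẇ = 6.964 × 241.0 W = 1678 W.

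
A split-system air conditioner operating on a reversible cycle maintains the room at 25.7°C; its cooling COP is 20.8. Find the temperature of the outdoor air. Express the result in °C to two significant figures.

40 °C

COP_R = T_C/(T_H − T_C) gives T_H − T_C = T_C/COP.
With T_C = 298.85 K, T_H = 298.85 × (1 + 1/20.8) = 313.22 K.
Converting, 313.22 K = 40.07°C.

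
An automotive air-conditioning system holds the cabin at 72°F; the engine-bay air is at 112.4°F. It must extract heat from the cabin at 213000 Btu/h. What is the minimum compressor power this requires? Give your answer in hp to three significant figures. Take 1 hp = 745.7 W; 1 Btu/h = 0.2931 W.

6.36 hp

In absolute terms T_C = 295.37 K and T_H = 317.82 K, so ΔT = 22.44 K.
COP_Carnot = T_C/ΔT = 295.37/22.44 = 13.16.
Ẇ_min = Q̇/COP_Carnot = 213000/13.16 = 16190 Btu/h = 6.362 hp.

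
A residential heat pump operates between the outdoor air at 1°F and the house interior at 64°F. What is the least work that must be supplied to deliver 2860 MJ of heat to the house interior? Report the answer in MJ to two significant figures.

340 MJ

In absolute terms T_C = 255.93 K and T_H = 290.93 K, so ΔT = 35.00 K.
The reversible limit is COP_HP = T_H/ΔT = 8.312, so W_min = Q_H/COP = Q_H·ΔT/T_H.
W_min = 2860 × 35.00/290.93 = 344.1 MJ.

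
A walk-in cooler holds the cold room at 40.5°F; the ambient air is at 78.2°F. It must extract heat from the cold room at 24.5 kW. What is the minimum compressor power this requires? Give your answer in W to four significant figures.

1847 W

In absolute terms T_C = 277.87 K and T_H = 298.82 K, so ΔT = 20.94 K.
COP_Carnot = T_C/ΔT = 277.87/20.94 = 13.27.
Ẇ_min = Q̇/COP_Carnot = 24.50/13.27 = 1.847 kW = 1847 W.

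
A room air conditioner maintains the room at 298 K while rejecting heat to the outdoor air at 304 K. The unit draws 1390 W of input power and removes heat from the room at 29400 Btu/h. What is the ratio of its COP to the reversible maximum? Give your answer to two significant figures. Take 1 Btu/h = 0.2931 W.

Converting, Q̇_C = 29400 Btu/h = 8617 W, so COP_actual = Q̇_C/Ẇ = 8617/1390 = 6.199.
The reservoir spacing is ΔT = 304 − 298 = 6.000 K.
COP_Carnot = T_C/ΔT = 298.00/6.000 = 49.67.
η_II = COP_actual/COP_Carnot = 6.199/49.67 = 0.1248.

0.12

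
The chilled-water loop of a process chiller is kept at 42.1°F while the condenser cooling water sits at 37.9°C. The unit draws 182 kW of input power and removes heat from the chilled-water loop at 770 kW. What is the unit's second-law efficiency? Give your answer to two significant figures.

COP_actual = Q̇_C/Ẇ = 770.0/182.0 = 4.231.
In absolute terms T_C = 278.76 K and T_H = 311.05 K, so ΔT = 32.29 K.
COP_Carnot = T_C/ΔT = 278.76/32.29 = 8.633.
η_II = COP_actual/COP_Carnot = 4.231/8.633 = 0.4900.

0.49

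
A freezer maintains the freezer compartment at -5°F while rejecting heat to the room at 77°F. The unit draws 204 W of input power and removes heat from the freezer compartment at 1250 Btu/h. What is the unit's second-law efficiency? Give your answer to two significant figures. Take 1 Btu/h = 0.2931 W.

0.32

Converting, Q̇_C = 1250 Btu/h = 366.4 W, so COP_actual = Q̇_C/Ẇ = 366.4/204.0 = 1.796.
In absolute terms T_C = 252.59 K and T_H = 298.15 K, so ΔT = 45.56 K.
COP_Carnot = T_C/ΔT = 252.59/45.56 = 5.545.
η_II = COP_actual/COP_Carnot = 1.796/5.545 = 0.3239.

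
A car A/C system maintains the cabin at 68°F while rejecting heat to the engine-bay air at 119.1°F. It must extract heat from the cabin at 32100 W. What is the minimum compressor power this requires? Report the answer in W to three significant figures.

3110 W

In absolute terms T_C = 293.15 K and T_H = 321.54 K, so ΔT = 28.39 K.
COP_Carnot = T_C/ΔT = 293.15/28.39 = 10.33.
Ẇ_min = Q̇/COP_Carnot = 32100/10.33 = 3109 W.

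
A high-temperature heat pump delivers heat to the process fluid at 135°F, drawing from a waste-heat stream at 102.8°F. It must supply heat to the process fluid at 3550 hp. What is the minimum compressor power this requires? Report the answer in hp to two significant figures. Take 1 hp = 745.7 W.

In absolute terms T_C = 312.48 K and T_H = 330.37 K, so ΔT = 17.89 K.
COP_Carnot = T_H/ΔT = 330.37/17.89 = 18.47.
Ẇ_min = Q̇/COP_Carnot = 3550/18.47 = 192.2 hp.

190 hp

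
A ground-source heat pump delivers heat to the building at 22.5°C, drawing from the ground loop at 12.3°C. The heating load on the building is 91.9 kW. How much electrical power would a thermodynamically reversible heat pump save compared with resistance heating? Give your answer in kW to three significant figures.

88.7 kW

In absolute terms T_C = 285.45 K and T_H = 295.65 K, so ΔT = 10.20 K.
COP_Carnot = T_H/ΔT = 295.65/10.20 = 28.99.
Resistance heating needs Ẇ_res = Q̇_H = 91.90 kW; the reversible heat pump needs only Ẇ_hp = Q̇_H/COP = 3.171 kW.
Saving = 91.90 − 3.171 = 88.73 kW.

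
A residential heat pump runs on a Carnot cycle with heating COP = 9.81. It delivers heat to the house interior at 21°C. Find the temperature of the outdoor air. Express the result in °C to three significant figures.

-8.98 °C

COP_HP = T_H/(T_H − T_C) gives T_H − T_C = T_H/COP.
With T_H = 294.15 K, T_C = 294.15 × (1 − 1/9.81) = 264.17 K.
Converting, 264.17 K = -8.98°C.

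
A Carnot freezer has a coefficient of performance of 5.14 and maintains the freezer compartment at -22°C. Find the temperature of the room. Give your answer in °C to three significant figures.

COP_R = T_C/(T_H − T_C) gives T_H − T_C = T_C/COP.
With T_C = 251.15 K, T_H = 251.15 × (1 + 1/5.14) = 300.01 K.
Converting, 300.01 K = 26.86°C.

26.9 °C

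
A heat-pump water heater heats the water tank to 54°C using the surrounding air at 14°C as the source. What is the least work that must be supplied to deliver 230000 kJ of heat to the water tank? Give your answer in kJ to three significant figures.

28100 kJ

In absolute terms T_C = 287.15 K and T_H = 327.15 K, so ΔT = 40.00 K.
The reversible limit is COP_HP = T_H/ΔT = 8.179, so W_min = Q_H/COP = Q_H·ΔT/T_H.
W_min = 230000 × 40.00/327.15 = 28120 kJ.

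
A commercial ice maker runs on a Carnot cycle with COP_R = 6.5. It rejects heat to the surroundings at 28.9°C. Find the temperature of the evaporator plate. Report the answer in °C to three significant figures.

-11.4 °C

For a Carnot refrigerator COP_R = T_C/(T_H − T_C), so T_C = COP·T_H/(1 + COP).
With T_H = 302.05 K, T_C = 6.5 × 302.05/7.500 = 261.78 K.
Converting, 261.78 K = -11.37°C.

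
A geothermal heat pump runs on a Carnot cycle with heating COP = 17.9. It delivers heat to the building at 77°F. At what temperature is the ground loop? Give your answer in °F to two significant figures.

47 °F

COP_HP = T_H/(T_H − T_C) gives T_H − T_C = T_H/COP.
With T_H = 298.15 K, T_C = 298.15 × (1 − 1/17.9) = 281.49 K.
Converting, 281.49 K = 47.02°F.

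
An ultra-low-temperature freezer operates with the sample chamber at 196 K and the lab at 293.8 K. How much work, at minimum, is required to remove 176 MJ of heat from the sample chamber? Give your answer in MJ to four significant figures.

The reservoir spacing is ΔT = 293.8 − 196 = 97.80 K.
The reversible limit is COP_R = T_C/ΔT = 2.004, so W_min = Q_C/COP = Q_C·ΔT/T_C.
W_min = 176.0 × 97.80/196.00 = 87.82 MJ.

87.82 MJ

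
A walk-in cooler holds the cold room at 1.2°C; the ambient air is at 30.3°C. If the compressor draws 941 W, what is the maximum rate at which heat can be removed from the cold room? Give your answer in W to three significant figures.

8870 W

In absolute terms T_C = 274.35 K and T_H = 303.45 K, so ΔT = 29.10 K.
COP_Carnot = T_C/ΔT = 274.35/29.10 = 9.428.
Q̇_max = COP_Carnot × Ẇ = 9.428 × 941.0 W = 8872 W.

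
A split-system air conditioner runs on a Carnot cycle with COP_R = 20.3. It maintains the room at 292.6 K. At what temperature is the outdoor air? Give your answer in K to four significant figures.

COP_R = T_C/(T_H − T_C) gives T_H − T_C = T_C/COP.
With T_C = 292.60 K, T_H = 292.60 × (1 + 1/20.3) = 307.01 K.

307.0 K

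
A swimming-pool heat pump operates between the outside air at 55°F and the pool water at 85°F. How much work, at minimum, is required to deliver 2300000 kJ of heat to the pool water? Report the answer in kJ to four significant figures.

126700 kJ

In absolute terms T_C = 285.93 K and T_H = 302.59 K, so ΔT = 16.67 K.
The reversible limit is COP_HP = T_H/ΔT = 18.16, so W_min = Q_H/COP = Q_H·ΔT/T_H.
W_min = 2300000 × 16.67/302.59 = 126700 kJ.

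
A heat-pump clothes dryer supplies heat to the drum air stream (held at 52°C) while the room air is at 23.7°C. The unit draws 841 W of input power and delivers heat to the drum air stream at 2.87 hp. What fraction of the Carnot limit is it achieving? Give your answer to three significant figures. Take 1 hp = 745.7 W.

Converting, Q̇_H = 2.870 hp = 2140 W, so COP_actual = Q̇_H/Ẇ = 2140/841.0 = 2.545.
In absolute terms T_C = 296.85 K and T_H = 325.15 K, so ΔT = 28.30 K.
COP_Carnot = T_H/ΔT = 325.15/28.30 = 11.49.
η_II = COP_actual/COP_Carnot = 2.545/11.49 = 0.2215.

0.221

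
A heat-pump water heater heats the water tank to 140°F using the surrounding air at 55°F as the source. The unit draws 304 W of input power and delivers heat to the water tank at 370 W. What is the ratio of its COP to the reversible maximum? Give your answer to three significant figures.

0.173

COP_actual = Q̇_H/Ẇ = 370.0/304.0 = 1.217.
In absolute terms T_C = 285.93 K and T_H = 333.15 K, so ΔT = 47.22 K.
COP_Carnot = T_H/ΔT = 333.15/47.22 = 7.055.
η_II = COP_actual/COP_Carnot = 1.217/7.055 = 0.1725.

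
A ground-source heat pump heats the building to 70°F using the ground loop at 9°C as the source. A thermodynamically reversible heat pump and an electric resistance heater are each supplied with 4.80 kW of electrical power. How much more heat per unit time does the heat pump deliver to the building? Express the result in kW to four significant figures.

111.8 kW

In absolute terms T_C = 282.15 K and T_H = 294.26 K, so ΔT = 12.11 K.
COP_Carnot = T_H/ΔT = 294.26/12.11 = 24.30.
The heat pump delivers Q̇_H = COP × Ẇ = 116.6 kW; the resistance heater delivers Ẇ = 4.800 kW.
Extra = (COP − 1)·Ẇ = 111.8 kW.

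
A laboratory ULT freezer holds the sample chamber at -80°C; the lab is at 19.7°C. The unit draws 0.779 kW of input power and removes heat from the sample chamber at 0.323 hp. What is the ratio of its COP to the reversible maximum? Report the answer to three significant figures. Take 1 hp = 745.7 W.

0.160

Converting, Q̇_C = 0.3230 hp = 0.2409 kW, so COP_actual = Q̇_C/Ẇ = 0.2409/0.7790 = 0.3092.
In absolute terms T_C = 193.15 K and T_H = 292.85 K, so ΔT = 99.70 K.
COP_Carnot = T_C/ΔT = 193.15/99.70 = 1.937.
η_II = COP_actual/COP_Carnot = 0.3092/1.937 = 0.1596.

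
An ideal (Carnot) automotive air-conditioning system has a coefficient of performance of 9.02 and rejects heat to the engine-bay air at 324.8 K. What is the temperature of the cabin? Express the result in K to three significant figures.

For a Carnot refrigerator COP_R = T_C/(T_H − T_C), so T_C = COP·T_H/(1 + COP).
With T_H = 324.80 K, T_C = 9.02 × 324.80/10.02 = 292.38 K.

292 K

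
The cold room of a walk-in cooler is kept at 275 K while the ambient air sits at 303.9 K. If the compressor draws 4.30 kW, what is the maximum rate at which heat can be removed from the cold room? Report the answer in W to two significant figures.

41000 W

The reservoir spacing is ΔT = 303.9 − 275 = 28.90 K.
COP_Carnot = T_C/ΔT = 275.00/28.90 = 9.516.
Q̇_max = COP_Carnot × Ẇ = 9.516 × 4.300 kW = 40.92 kW = 40920 W.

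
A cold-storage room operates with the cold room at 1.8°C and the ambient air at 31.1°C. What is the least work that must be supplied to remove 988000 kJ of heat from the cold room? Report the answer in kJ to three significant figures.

In absolute terms T_C = 274.95 K and T_H = 304.25 K, so ΔT = 29.30 K.
The reversible limit is COP_R = T_C/ΔT = 9.384, so W_min = Q_C/COP = Q_C·ΔT/T_C.
W_min = 988000 × 29.30/274.95 = 105300 kJ.

105000 kJ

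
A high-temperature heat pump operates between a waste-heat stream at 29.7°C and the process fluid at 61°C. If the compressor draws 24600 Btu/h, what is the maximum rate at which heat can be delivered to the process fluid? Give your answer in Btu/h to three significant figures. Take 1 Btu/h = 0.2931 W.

263000 Btu/h

In absolute terms T_C = 302.85 K and T_H = 334.15 K, so ΔT = 31.30 K.
COP_Carnot = T_H/ΔT = 334.15/31.30 = 10.68.
Q̇_max = COP_Carnot × Ẇ = 10.68 × 24600 Btu/h = 262600 Btu/h.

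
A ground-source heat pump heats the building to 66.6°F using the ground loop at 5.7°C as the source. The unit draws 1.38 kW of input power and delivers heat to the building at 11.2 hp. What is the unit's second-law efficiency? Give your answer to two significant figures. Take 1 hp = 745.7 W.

Converting, Q̇_H = 11.20 hp = 8.352 kW, so COP_actual = Q̇_H/Ẇ = 8.352/1.380 = 6.052.
In absolute terms T_C = 278.85 K and T_H = 292.37 K, so ΔT = 13.52 K.
COP_Carnot = T_H/ΔT = 292.37/13.52 = 21.62.
η_II = COP_actual/COP_Carnot = 6.052/21.62 = 0.2799.

0.28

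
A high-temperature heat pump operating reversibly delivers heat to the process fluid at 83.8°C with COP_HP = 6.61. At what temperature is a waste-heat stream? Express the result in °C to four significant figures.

29.80 °C

COP_HP = T_H/(T_H − T_C) gives T_H − T_C = T_H/COP.
With T_H = 356.95 K, T_C = 356.95 × (1 − 1/6.61) = 302.95 K.
Converting, 302.95 K = 29.80°C.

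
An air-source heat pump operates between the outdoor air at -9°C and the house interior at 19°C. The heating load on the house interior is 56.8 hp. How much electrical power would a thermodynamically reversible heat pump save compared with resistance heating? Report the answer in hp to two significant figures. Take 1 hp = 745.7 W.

In absolute terms T_C = 264.15 K and T_H = 292.15 K, so ΔT = 28.00 K.
COP_Carnot = T_H/ΔT = 292.15/28.00 = 10.43.
Resistance heating needs Ẇ_res = Q̇_H = 56.80 hp; the reversible heat pump needs only Ẇ_hp = Q̇_H/COP = 5.444 hp.
Saving = 56.80 − 5.444 = 51.36 hp.

51 hp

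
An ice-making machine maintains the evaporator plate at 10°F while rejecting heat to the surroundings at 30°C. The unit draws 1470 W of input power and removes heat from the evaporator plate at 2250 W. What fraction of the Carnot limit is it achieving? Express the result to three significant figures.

COP_actual = Q̇_C/Ẇ = 2250/1470 = 1.531.
In absolute terms T_C = 260.93 K and T_H = 303.15 K, so ΔT = 42.22 K.
COP_Carnot = T_C/ΔT = 260.93/42.22 = 6.180.
η_II = COP_actual/COP_Carnot = 1.531/6.180 = 0.2477.

0.248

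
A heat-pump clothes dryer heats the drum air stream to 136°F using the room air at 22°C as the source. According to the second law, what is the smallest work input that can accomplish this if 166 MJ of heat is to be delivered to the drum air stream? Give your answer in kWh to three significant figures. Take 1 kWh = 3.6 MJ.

In absolute terms T_C = 295.15 K and T_H = 330.93 K, so ΔT = 35.78 K.
The reversible limit is COP_HP = T_H/ΔT = 9.250, so W_min = Q_H/COP = Q_H·ΔT/T_H.
W_min = 166.0 × 35.78/330.93 = 17.95 MJ = 4.985 kWh.

4.99 kWh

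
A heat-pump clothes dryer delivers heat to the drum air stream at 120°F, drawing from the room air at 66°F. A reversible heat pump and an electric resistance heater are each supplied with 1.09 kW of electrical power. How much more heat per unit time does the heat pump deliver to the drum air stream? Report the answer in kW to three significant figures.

In absolute terms T_C = 292.04 K and T_H = 322.04 K, so ΔT = 30.00 K.
COP_Carnot = T_H/ΔT = 322.04/30.00 = 10.73.
The heat pump delivers Q̇_H = COP × Ẇ = 11.70 kW; the resistance heater delivers Ẇ = 1.090 kW.
Extra = (COP − 1)·Ẇ = 10.61 kW.

10.6 kW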